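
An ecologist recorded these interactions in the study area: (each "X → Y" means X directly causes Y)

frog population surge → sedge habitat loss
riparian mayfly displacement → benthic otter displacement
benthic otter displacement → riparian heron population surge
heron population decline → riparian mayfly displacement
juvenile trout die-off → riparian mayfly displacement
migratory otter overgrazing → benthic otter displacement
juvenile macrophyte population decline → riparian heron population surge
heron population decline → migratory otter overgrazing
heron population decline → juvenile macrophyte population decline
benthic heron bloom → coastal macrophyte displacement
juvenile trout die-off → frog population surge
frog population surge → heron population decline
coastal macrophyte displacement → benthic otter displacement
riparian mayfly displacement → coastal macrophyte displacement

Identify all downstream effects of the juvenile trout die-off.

the benthic otter displacement, the coastal macrophyte displacement, the frog population surge, the heron population decline, the juvenile macrophyte population decline, the migratory otter overgrazing, the riparian heron population surge, the riparian mayfly displacement, the sedge habitat loss

Direct effects: the frog population surge, the riparian mayfly displacement.
2 steps out: the heron population decline, the coastal macrophyte displacement, the sedge habitat loss, the benthic otter displacement.
3 steps out: the migratory otter overgrazing, the juvenile macrophyte population decline, the riparian heron population surge.
Not reachable from it: the benthic heron bloom.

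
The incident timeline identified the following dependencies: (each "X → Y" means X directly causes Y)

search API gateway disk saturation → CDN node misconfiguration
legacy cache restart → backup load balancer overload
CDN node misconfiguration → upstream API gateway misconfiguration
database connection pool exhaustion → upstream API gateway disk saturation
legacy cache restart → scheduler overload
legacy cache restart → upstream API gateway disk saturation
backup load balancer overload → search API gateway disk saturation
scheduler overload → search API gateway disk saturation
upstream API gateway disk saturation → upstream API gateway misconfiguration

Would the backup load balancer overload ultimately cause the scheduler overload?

No

The backup load balancer overload leads to the search API gateway disk saturation, the CDN node misconfiguration, the upstream API gateway misconfiguration; the scheduler overload is not among them.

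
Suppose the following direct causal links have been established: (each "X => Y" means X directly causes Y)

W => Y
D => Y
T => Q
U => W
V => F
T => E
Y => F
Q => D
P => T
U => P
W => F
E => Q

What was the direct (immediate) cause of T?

Upstream contributors include U, but only P feeds directly into T.

P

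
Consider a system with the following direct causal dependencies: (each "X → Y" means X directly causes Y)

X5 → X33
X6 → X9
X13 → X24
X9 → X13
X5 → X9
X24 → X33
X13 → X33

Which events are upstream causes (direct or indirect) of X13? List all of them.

X5, X6, X9

Immediate cause of X13: X9.
Further upstream: X5, X6.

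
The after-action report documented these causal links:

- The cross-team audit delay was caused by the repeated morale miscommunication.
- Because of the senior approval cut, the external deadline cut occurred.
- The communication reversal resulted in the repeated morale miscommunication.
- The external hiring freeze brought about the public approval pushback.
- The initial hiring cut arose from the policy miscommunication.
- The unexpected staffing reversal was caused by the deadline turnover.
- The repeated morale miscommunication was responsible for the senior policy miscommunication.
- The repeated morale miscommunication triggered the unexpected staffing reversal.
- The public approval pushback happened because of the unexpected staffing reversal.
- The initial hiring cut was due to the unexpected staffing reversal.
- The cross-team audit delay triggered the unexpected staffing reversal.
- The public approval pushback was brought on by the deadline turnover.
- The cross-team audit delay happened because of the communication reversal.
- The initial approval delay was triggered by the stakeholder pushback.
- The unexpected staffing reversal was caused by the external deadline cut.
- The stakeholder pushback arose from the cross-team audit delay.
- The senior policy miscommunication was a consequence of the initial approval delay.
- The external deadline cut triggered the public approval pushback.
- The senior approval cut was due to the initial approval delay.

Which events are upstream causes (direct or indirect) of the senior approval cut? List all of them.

the communication reversal, the cross-team audit delay, the initial approval delay, the repeated morale miscommunication, the stakeholder pushback

Immediate cause of the senior approval cut: the initial approval delay.
Further upstream: the communication reversal, the repeated morale miscommunication, the cross-team audit delay, the stakeholder pushback.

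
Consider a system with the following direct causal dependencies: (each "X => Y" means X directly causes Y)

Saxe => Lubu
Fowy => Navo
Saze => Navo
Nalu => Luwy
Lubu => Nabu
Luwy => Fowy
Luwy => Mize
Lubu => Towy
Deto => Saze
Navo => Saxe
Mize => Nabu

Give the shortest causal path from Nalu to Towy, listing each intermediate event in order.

Nalu → Luwy
Luwy → Fowy
Fowy → Navo
Navo → Saxe
Saxe → Lubu
Lubu → Towy
Length: 6 steps.

Nalu → Luwy → Fowy → Navo → Saxe → Lubu → Towy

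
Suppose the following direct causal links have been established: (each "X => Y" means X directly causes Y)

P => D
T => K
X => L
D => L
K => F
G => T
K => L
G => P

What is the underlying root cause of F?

G

Tracing upstream from F: F ← K ← T ← G.
G has no stated cause, so it is the root.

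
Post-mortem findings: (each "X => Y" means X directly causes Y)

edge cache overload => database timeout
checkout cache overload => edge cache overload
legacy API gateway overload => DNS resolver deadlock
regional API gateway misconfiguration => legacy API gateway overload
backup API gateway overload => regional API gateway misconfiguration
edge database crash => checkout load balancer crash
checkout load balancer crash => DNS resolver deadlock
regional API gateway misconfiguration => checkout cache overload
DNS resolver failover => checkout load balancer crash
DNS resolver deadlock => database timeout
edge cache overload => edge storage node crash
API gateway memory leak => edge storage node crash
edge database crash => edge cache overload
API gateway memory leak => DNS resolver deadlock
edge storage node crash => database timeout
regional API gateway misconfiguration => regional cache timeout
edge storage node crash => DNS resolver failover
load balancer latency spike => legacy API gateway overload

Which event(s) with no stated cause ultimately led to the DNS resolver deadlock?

Tracing upstream from the DNS resolver deadlock: the DNS resolver deadlock ← the legacy API gateway overload ← the load balancer latency spike.
A separate upstream branch: the DNS resolver deadlock ← the checkout load balancer crash ← the edge database crash.
A separate upstream branch: the DNS resolver deadlock ← the legacy API gateway overload ← the regional API gateway misconfiguration ← the backup API gateway overload.
A separate upstream branch: the DNS resolver deadlock ← the API gateway memory leak.
Each of those chain origins has no stated cause.

the API gateway memory leak, the backup API gateway overload, the edge database crash, the load balancer latency spike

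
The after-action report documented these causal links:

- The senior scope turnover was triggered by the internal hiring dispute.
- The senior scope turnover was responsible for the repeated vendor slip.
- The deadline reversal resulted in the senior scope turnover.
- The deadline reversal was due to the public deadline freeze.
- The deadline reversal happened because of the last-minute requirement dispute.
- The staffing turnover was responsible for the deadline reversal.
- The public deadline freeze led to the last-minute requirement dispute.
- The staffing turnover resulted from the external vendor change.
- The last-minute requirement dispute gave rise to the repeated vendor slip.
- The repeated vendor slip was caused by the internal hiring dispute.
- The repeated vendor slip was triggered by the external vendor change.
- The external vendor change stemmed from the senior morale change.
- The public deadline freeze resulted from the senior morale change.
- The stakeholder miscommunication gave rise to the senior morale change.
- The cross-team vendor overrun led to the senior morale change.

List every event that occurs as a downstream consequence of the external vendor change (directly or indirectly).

Direct effects: the staffing turnover, the repeated vendor slip.
2 steps out: the deadline reversal.
3 steps out: the senior scope turnover.
Not reachable from it: the cross-team vendor overrun, the stakeholder miscommunication, the senior morale change, the public deadline freeze, the internal hiring dispute, the last-minute requirement dispute.

the deadline reversal, the repeated vendor slip, the senior scope turnover, the staffing turnover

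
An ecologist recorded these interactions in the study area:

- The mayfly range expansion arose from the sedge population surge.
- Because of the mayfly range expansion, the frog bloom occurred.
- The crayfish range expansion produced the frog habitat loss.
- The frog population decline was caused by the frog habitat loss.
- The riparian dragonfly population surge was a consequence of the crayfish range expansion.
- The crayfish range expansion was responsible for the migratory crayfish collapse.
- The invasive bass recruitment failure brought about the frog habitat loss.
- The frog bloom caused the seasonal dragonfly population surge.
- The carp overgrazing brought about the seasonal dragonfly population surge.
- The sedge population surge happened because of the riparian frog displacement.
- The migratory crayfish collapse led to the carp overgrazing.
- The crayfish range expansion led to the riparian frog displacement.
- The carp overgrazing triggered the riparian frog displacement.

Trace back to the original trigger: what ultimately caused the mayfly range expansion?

Tracing upstream from the mayfly range expansion: the mayfly range expansion ← the sedge population surge ← the riparian frog displacement ← the crayfish range expansion.
The crayfish range expansion has no stated cause, so it is the root.

the crayfish range expansion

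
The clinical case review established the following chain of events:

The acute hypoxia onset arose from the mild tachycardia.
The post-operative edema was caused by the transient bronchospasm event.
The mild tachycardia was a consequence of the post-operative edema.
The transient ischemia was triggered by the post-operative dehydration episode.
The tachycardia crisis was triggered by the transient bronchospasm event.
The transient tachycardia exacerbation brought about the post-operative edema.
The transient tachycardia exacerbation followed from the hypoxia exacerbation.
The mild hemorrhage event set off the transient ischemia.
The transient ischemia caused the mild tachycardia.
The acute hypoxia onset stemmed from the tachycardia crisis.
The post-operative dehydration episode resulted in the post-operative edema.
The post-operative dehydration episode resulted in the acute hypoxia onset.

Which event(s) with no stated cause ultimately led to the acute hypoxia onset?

Tracing upstream from the acute hypoxia onset: the acute hypoxia onset ← the post-operative dehydration episode.
A separate upstream branch: the acute hypoxia onset ← the tachycardia crisis ← the transient bronchospasm event.
A separate upstream branch: the acute hypoxia onset ← the mild tachycardia ← the transient ischemia ← the mild hemorrhage event.
A separate upstream branch: the acute hypoxia onset ← the mild tachycardia ← the post-operative edema ← the transient tachycardia exacerbation ← the hypoxia exacerbation.
Each of those chain origins has no stated cause.

the hypoxia exacerbation, the mild hemorrhage event, the post-operative dehydration episode, the transient bronchospasm event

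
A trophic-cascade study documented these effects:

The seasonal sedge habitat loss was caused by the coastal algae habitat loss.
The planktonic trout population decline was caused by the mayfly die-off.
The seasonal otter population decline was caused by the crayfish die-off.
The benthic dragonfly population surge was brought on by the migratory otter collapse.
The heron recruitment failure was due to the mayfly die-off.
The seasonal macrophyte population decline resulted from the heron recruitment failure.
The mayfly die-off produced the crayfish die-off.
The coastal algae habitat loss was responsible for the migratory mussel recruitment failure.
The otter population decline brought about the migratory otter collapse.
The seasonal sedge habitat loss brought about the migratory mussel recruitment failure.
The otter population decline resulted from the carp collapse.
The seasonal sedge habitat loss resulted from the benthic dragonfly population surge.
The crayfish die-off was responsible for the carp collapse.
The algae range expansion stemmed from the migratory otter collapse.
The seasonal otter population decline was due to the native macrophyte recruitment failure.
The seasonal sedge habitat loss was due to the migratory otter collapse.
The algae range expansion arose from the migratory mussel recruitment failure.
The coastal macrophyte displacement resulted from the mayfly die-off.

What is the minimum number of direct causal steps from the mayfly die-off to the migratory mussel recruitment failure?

Shortest chain: the mayfly die-off → the crayfish die-off → the carp collapse → the otter population decline → the migratory otter collapse → the seasonal sedge habitat loss → the migratory mussel recruitment failure.

6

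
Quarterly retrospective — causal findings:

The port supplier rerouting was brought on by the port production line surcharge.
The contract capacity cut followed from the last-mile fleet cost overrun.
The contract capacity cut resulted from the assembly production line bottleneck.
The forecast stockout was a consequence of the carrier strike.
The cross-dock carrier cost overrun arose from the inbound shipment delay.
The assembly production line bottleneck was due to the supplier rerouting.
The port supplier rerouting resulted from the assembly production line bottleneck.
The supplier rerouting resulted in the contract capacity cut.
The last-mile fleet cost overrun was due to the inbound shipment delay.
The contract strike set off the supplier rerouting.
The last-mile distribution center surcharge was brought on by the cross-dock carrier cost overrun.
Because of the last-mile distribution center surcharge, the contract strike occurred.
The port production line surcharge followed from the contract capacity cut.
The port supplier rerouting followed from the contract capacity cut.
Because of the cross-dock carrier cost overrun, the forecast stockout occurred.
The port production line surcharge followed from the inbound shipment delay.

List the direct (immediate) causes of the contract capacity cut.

Upstream contributors include the inbound shipment delay, the cross-dock carrier cost overrun, the last-mile distribution center surcharge, the contract strike, but only the assembly production line bottleneck, the last-mile fleet cost overrun, the supplier rerouting feed directly into the contract capacity cut.

the assembly production line bottleneck, the last-mile fleet cost overrun, the supplier rerouting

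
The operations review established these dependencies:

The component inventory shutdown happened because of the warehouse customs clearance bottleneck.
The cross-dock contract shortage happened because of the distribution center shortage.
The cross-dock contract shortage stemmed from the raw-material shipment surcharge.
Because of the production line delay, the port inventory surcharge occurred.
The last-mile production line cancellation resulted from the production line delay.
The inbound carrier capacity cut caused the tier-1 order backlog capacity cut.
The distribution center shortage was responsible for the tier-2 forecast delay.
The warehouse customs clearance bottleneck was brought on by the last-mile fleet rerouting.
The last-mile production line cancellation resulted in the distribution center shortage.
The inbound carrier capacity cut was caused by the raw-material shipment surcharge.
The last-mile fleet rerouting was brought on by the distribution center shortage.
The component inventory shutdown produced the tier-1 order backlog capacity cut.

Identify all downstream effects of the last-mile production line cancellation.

the component inventory shutdown, the cross-dock contract shortage, the distribution center shortage, the last-mile fleet rerouting, the tier-1 order backlog capacity cut, the tier-2 forecast delay, the warehouse customs clearance bottleneck

Direct effects: the distribution center shortage.
2 steps out: the last-mile fleet rerouting, the cross-dock contract shortage, the tier-2 forecast delay.
3 steps out: the warehouse customs clearance bottleneck.
4 steps out: the component inventory shutdown.
5 steps out: the tier-1 order backlog capacity cut.
Not reachable from it: the production line delay, the port inventory surcharge, the raw-material shipment surcharge, the inbound carrier capacity cut.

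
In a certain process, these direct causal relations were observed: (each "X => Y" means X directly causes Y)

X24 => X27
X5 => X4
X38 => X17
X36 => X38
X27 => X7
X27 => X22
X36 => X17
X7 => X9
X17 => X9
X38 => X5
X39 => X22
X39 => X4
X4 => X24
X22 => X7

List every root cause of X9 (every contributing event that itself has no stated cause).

Tracing upstream from X9: X9 ← X17 ← X36.
A separate upstream branch: X9 ← X7 ← X22 ← X39.
Each of those chain origins has no stated cause.

X36, X39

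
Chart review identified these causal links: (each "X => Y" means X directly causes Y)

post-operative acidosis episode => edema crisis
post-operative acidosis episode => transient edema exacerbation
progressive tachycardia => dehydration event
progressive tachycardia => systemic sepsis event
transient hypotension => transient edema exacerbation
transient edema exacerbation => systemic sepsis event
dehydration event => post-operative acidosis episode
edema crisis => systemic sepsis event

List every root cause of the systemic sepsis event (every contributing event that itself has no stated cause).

the progressive tachycardia, the transient hypotension

Tracing upstream from the systemic sepsis event: the systemic sepsis event ← the progressive tachycardia.
A separate upstream branch: the systemic sepsis event ← the transient edema exacerbation ← the transient hypotension.
Each of those chain origins has no stated cause.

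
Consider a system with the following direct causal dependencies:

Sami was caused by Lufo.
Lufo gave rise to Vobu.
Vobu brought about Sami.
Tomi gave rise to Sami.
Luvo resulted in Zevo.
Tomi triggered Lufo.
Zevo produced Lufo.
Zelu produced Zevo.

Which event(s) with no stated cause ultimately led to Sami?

Tracing upstream from Sami: Sami ← Lufo ← Zevo ← Zelu.
A separate upstream branch: Sami ← Lufo ← Zevo ← Luvo.
A separate upstream branch: Sami ← Tomi.
Each of those chain origins has no stated cause.

Luvo, Tomi, Zelu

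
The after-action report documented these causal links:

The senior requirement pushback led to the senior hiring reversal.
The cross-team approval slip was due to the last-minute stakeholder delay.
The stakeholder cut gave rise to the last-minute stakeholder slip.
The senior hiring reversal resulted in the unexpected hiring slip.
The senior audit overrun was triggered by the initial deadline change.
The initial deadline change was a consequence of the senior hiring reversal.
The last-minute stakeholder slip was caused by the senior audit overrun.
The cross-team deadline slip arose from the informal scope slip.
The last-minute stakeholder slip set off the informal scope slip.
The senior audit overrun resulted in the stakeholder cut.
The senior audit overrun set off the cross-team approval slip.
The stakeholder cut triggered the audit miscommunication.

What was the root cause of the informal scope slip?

Tracing upstream from the informal scope slip: the informal scope slip ← the last-minute stakeholder slip ← the senior audit overrun ← the initial deadline change ← the senior hiring reversal ← the senior requirement pushback.
The senior requirement pushback has no stated cause, so it is the root.

the senior requirement pushback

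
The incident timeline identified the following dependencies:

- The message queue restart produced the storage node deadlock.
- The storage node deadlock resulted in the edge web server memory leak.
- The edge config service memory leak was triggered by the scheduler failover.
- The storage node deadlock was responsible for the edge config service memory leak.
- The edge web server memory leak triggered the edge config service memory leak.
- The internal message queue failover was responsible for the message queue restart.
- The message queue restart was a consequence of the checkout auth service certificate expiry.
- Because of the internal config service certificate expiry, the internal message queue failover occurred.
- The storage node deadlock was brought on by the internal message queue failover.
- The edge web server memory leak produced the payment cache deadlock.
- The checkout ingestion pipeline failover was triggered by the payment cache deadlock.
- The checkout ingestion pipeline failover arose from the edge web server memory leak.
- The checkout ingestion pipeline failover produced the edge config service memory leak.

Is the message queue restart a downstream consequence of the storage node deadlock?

The storage node deadlock leads to the edge web server memory leak, the payment cache deadlock, the checkout ingestion pipeline failover, the edge config service memory leak; the message queue restart is not among them.

No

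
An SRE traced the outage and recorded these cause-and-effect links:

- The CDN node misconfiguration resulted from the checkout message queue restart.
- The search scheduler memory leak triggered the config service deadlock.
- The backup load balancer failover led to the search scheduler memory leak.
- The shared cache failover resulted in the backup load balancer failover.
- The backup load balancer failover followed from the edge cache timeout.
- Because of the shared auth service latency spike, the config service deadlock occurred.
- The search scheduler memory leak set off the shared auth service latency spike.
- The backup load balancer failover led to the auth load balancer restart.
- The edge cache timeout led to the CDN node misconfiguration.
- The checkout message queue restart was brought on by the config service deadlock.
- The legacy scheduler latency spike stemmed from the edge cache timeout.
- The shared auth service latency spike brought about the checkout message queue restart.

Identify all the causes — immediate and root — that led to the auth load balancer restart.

Immediate cause of the auth load balancer restart: the backup load balancer failover.
Further upstream: the edge cache timeout, the shared cache failover.

the backup load balancer failover, the edge cache timeout, the shared cache failover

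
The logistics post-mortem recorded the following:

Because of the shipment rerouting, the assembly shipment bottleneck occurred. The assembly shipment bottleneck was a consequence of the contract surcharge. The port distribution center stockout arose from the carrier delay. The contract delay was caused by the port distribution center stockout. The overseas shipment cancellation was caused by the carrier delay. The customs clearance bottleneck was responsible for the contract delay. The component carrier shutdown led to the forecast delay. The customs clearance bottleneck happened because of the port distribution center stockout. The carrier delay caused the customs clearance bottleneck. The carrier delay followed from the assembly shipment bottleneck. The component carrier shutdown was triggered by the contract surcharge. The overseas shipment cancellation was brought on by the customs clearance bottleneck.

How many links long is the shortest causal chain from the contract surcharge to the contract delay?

4

Shortest chain: the contract surcharge → the assembly shipment bottleneck → the carrier delay → the port distribution center stockout → the contract delay.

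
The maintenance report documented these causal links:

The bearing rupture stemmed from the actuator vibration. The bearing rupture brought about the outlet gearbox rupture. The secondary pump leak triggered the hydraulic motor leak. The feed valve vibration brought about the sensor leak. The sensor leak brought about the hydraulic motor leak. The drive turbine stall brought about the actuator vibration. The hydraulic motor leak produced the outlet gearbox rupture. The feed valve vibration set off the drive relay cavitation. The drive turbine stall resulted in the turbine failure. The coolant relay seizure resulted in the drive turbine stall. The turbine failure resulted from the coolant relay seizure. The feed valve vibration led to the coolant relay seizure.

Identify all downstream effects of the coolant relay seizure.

the actuator vibration, the bearing rupture, the drive turbine stall, the outlet gearbox rupture, the turbine failure

Direct effects: the drive turbine stall, the turbine failure.
2 steps out: the actuator vibration.
3 steps out: the bearing rupture.
4 steps out: the outlet gearbox rupture.
Not reachable from it: the feed valve vibration, the sensor leak, the drive relay cavitation, the hydraulic motor leak, the secondary pump leak.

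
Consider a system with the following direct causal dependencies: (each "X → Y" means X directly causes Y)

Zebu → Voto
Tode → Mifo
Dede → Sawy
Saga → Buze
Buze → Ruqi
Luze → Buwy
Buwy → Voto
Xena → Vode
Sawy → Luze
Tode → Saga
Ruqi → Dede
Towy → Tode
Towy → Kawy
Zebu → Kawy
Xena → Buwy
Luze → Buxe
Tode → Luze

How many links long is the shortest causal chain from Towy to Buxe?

3

Shortest chain: Towy → Tode → Luze → Buxe.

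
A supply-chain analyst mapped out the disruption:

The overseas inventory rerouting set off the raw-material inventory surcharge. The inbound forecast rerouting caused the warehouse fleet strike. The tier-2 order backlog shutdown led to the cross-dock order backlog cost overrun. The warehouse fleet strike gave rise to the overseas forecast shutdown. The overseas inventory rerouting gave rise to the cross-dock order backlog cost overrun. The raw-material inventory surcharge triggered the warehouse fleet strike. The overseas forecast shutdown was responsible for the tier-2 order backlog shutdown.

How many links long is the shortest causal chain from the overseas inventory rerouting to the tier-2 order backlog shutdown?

Shortest chain: the overseas inventory rerouting → the raw-material inventory surcharge → the warehouse fleet strike → the overseas forecast shutdown → the tier-2 order backlog shutdown.

4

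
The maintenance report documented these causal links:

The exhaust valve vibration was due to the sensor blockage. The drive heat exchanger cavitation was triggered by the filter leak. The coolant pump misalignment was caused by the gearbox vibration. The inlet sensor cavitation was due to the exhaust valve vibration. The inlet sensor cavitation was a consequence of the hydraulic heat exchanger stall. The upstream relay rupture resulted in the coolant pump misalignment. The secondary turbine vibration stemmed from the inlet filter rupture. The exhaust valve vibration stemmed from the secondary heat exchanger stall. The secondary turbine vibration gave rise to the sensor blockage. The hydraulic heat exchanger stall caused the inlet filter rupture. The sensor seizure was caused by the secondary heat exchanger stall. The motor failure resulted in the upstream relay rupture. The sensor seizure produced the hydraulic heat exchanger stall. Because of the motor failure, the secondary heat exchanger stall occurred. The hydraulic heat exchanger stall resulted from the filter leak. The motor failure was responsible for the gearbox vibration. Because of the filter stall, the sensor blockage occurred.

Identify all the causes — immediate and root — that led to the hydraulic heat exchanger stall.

the filter leak, the motor failure, the secondary heat exchanger stall, the sensor seizure

Immediate causes of the hydraulic heat exchanger stall: the filter leak, the sensor seizure.
Further upstream: the motor failure, the secondary heat exchanger stall.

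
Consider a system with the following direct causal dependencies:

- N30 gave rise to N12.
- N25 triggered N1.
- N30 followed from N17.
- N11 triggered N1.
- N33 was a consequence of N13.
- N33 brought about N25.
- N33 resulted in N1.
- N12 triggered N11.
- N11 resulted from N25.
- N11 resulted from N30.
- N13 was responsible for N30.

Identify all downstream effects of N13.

N1, N11, N12, N25, N30, N33

Direct effects: N30, N33.
2 steps out: N12, N25, N11, N1.
Not reachable from it: N17.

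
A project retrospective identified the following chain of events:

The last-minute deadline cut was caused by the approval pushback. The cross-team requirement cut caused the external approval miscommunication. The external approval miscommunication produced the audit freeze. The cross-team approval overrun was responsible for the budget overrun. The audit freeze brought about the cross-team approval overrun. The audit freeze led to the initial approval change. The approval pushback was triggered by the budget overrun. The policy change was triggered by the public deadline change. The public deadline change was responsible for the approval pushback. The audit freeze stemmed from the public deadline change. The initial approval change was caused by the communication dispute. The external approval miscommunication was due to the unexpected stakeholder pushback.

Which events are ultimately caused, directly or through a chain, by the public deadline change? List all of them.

Direct effects: the policy change, the audit freeze, the approval pushback.
2 steps out: the cross-team approval overrun, the last-minute deadline cut, the initial approval change.
3 steps out: the budget overrun.
Not reachable from it: the cross-team requirement cut, the unexpected stakeholder pushback, the external approval miscommunication, the communication dispute.

the approval pushback, the audit freeze, the budget overrun, the cross-team approval overrun, the initial approval change, the last-minute deadline cut, the policy change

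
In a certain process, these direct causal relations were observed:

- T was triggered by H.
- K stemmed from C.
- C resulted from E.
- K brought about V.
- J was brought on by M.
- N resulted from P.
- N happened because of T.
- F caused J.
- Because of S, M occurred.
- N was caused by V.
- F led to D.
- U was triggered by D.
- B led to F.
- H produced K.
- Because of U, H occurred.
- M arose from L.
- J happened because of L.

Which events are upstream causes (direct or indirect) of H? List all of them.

B, D, F, U

Immediate cause of H: U.
Further upstream: B, F, D.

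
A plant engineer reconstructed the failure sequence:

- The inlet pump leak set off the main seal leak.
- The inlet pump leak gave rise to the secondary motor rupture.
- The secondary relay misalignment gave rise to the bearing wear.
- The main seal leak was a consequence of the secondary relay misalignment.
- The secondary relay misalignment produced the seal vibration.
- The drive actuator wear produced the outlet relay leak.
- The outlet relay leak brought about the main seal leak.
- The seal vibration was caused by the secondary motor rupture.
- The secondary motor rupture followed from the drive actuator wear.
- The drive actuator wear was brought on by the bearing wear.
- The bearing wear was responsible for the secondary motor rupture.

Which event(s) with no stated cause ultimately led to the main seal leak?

Tracing upstream from the main seal leak: the main seal leak ← the secondary relay misalignment.
A separate upstream branch: the main seal leak ← the inlet pump leak.
Each of those chain origins has no stated cause.

the inlet pump leak, the secondary relay misalignment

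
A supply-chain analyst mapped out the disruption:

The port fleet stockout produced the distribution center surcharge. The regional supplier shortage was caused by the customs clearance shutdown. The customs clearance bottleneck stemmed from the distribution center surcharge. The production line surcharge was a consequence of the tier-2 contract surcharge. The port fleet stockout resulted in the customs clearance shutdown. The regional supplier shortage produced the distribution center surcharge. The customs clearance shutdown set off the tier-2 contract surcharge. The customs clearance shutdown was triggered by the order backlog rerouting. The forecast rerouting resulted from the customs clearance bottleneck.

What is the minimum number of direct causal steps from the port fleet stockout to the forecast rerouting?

Shortest chain: the port fleet stockout → the distribution center surcharge → the customs clearance bottleneck → the forecast rerouting.

3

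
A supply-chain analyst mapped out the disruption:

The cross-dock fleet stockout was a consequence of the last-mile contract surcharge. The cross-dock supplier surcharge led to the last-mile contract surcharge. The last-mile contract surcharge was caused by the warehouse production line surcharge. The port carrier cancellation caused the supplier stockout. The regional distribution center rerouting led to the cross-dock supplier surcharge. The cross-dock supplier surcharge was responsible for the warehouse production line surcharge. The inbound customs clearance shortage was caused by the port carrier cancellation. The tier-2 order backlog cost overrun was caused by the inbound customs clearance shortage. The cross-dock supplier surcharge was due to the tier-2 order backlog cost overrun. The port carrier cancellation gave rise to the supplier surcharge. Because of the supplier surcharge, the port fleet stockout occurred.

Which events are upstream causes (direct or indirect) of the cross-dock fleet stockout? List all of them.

the cross-dock supplier surcharge, the inbound customs clearance shortage, the last-mile contract surcharge, the port carrier cancellation, the regional distribution center rerouting, the tier-2 order backlog cost overrun, the warehouse production line surcharge

Immediate cause of the cross-dock fleet stockout: the last-mile contract surcharge.
Further upstream: the regional distribution center rerouting, the port carrier cancellation, the inbound customs clearance shortage, the tier-2 order backlog cost overrun, the cross-dock supplier surcharge, the warehouse production line surcharge.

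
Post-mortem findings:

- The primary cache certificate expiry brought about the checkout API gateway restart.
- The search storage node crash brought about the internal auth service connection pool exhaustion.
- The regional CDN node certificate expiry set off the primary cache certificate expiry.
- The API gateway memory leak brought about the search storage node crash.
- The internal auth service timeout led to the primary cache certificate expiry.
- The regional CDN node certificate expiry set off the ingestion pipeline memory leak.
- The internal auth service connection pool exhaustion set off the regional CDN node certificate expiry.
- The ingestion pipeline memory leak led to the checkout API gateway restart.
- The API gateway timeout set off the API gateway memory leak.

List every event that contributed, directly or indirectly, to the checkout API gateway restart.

Immediate causes of the checkout API gateway restart: the ingestion pipeline memory leak, the primary cache certificate expiry.
Further upstream: the API gateway timeout, the API gateway memory leak, the search storage node crash, the internal auth service connection pool exhaustion, the regional CDN node certificate expiry, the internal auth service timeout.

the API gateway memory leak, the API gateway timeout, the ingestion pipeline memory leak, the internal auth service connection pool exhaustion, the internal auth service timeout, the primary cache certificate expiry, the regional CDN node certificate expiry, the search storage node crash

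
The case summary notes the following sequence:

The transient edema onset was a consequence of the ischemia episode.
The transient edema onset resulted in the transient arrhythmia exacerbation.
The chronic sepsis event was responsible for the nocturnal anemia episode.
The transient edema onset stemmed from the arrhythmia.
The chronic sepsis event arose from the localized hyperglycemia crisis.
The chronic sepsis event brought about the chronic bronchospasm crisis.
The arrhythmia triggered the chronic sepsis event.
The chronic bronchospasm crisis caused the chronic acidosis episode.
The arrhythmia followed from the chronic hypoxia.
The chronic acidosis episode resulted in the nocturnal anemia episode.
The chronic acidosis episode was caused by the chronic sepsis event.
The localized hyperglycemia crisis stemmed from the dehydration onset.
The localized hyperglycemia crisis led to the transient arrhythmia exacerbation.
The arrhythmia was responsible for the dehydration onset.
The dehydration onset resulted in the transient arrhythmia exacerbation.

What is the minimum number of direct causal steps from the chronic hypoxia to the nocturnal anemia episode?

3

Shortest chain: the chronic hypoxia → the arrhythmia → the chronic sepsis event → the nocturnal anemia episode.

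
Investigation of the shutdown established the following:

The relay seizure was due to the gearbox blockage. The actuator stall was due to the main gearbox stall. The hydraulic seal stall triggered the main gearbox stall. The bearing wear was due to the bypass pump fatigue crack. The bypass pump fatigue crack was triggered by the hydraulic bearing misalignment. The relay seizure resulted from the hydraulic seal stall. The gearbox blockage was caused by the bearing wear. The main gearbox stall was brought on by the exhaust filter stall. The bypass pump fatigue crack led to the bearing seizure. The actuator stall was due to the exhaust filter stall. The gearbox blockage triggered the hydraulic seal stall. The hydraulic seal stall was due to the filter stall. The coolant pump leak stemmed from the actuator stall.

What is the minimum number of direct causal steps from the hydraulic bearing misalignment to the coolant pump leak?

Shortest chain: the hydraulic bearing misalignment → the bypass pump fatigue crack → the bearing wear → the gearbox blockage → the hydraulic seal stall → the main gearbox stall → the actuator stall → the coolant pump leak.

7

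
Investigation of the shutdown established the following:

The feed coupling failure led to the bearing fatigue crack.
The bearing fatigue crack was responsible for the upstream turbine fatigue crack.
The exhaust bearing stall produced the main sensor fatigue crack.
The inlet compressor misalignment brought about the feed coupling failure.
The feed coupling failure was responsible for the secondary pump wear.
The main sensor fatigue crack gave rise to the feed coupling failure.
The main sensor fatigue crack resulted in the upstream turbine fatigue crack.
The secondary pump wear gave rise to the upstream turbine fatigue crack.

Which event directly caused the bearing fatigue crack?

Upstream contributors include the exhaust bearing stall, the main sensor fatigue crack, the inlet compressor misalignment, but only the feed coupling failure feeds directly into the bearing fatigue crack.

the feed coupling failure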